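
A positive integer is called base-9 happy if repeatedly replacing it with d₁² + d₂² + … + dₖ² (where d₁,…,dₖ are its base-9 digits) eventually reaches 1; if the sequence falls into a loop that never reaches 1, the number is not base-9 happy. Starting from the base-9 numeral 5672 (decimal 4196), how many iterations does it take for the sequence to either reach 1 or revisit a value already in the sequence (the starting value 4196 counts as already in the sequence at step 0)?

4196 = (5,6,7,2)_9 → 5² + 6² + 7² + 2² = 114
114 = (1,3,6)_9 → 1² + 3² + 6² = 46
46 = (5,1)_9 → 5² + 1² = 26
26 = (2,8)_9 → 2² + 8² = 68
68 = (7,5)_9 → 7² + 5² = 74
74 = (8,2)_9 → 8² + 2² = 68  — 68 repeats.
That took 6 steps.

6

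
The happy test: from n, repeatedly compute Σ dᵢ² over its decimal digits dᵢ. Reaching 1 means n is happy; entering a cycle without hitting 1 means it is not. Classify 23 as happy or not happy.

23 → 2² + 3² = 4 + 9 = 13
13 → 1² + 3² = 1 + 9 = 10
10 → 1² + 0² = 1 + 0 = 1  — reached 1.

happy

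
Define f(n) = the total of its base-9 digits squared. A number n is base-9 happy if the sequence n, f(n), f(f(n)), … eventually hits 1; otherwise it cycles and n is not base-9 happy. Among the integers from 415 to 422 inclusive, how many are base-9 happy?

415: 415 → 27 → 9 → 1  — base-9 happy
416: 416 → 30 → 18 → 4 → 16 → 50 → 50  — not base-9 happy
417: 417 → 35 → 73 → 65 → 53 → 89 → 65  — not base-9 happy
418: 418 → 42 → 52 → 74 → 68 → 74  — not base-9 happy
419: 419 → 51 → 61 → 85 → 17 → 65 → 53 → 89 → 65  — not base-9 happy
420: 420 → 62 → 100 → 6 → 36 → 16 → 50 → 50  — not base-9 happy
421: 421 → 75 → 73 → 65 → 53 → 89 → 65  — not base-9 happy
422: 422 → 90 → 2 → 4 → 16 → 50 → 50  — not base-9 happy
base-9 happy: 415

1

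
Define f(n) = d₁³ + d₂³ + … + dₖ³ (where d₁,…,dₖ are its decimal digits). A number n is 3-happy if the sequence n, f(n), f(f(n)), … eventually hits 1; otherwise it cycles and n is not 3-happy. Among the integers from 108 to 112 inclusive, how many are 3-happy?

108: 108 → 513 → 153 → 153  (repeats 153)
109: 109 → 730 → 370 → 370  (repeats 370)
110: 110 → 2 → 8 → 512 → 134 → 92 → 737 → 713 → 371 → 371  (repeats 371)
111: 111 → 3 → 27 → 351 → 153 → 153  (repeats 153)
112: 112 → 10 → 1  (reaches 1)
3-happy: 112

1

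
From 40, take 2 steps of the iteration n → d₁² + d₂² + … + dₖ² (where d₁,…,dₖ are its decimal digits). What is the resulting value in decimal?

40 → 4² + 0² = 16
16 → 1² + 6² = 37

37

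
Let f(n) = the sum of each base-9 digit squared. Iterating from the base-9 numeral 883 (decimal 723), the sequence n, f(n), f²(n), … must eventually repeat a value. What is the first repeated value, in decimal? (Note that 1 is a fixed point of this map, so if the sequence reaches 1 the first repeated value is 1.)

723 = (8,8,3)_9 → 8² + 8² + 3² = 137
137 = (1,6,2)_9 → 1² + 6² + 2² = 41
41 = (4,5)_9 → 4² + 5² = 41  — 41 already appeared earlier.

41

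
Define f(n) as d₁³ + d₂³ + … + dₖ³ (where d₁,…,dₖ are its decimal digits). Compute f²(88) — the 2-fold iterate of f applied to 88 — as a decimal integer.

88 → 8³ + 8³ = 1024
1024 → 1³ + 0³ + 2³ + 4³ = 73

73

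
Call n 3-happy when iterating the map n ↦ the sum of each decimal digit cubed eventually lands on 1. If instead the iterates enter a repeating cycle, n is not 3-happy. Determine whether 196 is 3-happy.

not 3-happy

196 → 1³ + 9³ + 6³ = 1 + 729 + 216 = 946
946 → 9³ + 4³ + 6³ = 729 + 64 + 216 = 1009
1009 → 1³ + 0³ + 0³ + 9³ = 1 + 0 + 0 + 729 = 730
730 → 7³ + 3³ + 0³ = 343 + 27 + 0 = 370
370 → 3³ + 7³ + 0³ = 27 + 343 + 0 = 370  — 370 already seen; the sequence cycles without reaching 1.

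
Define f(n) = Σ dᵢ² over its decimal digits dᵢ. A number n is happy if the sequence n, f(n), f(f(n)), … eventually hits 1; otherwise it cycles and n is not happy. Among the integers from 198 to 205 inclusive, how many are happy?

1

198: 198 → 146 → 53 → 34 → 25 → 29 → 85 → 89 → 145 → 42 → 20 → 4 → 16 → 37 → 58 → 89  (repeats 89)
199: 199 → 163 → 46 → 52 → 29 → 85 → 89 → 145 → 42 → 20 → 4 → 16 → 37 → 58 → 89  (repeats 89)
200: 200 → 4 → 16 → 37 → 58 → 89 → 145 → 42 → 20 → 4  (repeats 4)
201: 201 → 5 → 25 → 29 → 85 → 89 → 145 → 42 → 20 → 4 → 16 → 37 → 58 → 89  (repeats 89)
202: 202 → 8 → 64 → 52 → 29 → 85 → 89 → 145 → 42 → 20 → 4 → 16 → 37 → 58 → 89  (repeats 89)
203: 203 → 13 → 10 → 1  (reaches 1)
204: 204 → 20 → 4 → 16 → 37 → 58 → 89 → 145 → 42 → 20  (repeats 20)
205: 205 → 29 → 85 → 89 → 145 → 42 → 20 → 4 → 16 → 37 → 58 → 89  (repeats 89)
happy: 203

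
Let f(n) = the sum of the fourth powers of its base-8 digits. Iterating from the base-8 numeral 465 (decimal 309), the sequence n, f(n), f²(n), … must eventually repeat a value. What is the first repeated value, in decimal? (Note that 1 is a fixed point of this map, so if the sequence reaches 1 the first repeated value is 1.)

309 = (4,6,5)_8 → 4⁴ + 6⁴ + 5⁴ = 256 + 1296 + 625 = 2177
2177 = (4,2,0,1)_8 → 4⁴ + 2⁴ + 0⁴ + 1⁴ = 256 + 16 + 0 + 1 = 273
273 = (4,2,1)_8 → 4⁴ + 2⁴ + 1⁴ = 256 + 16 + 1 = 273  — 273 already appeared earlier.

273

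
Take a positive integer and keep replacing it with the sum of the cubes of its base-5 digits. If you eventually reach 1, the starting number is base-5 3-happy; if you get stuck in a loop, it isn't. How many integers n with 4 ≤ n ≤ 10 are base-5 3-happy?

4: 4 → 64 → 80 → 28 → 28  (repeats 28)
5: 5 → 1  (reaches 1)
6: 6 → 2 → 8 → 28 → 28  (repeats 28)
7: 7 → 9 → 65 → 35 → 9  (repeats 9)
8: 8 → 28 → 28  (repeats 28)
9: 9 → 65 → 35 → 9  (repeats 9)
10: 10 → 8 → 28 → 28  (repeats 28)
base-5 3-happy: 5

1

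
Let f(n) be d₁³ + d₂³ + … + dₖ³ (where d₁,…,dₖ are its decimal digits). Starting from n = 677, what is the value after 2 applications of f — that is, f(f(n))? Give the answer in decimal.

677 → 6³ + 7³ + 7³ = 216 + 343 + 343 = 902
902 → 9³ + 0³ + 2³ = 729 + 0 + 8 = 737

737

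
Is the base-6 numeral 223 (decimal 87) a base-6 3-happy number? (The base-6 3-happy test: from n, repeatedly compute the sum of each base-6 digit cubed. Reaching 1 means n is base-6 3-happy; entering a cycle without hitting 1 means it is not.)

base-6 3-happy

87 = (2,2,3)_6 → 2³ + 2³ + 3³ = 8 + 8 + 27 = 43
43 = (1,1,1)_6 → 1³ + 1³ + 1³ = 1 + 1 + 1 = 3
3 = (3)_6 → 3³ = 27
27 = (4,3)_6 → 4³ + 3³ = 64 + 27 = 91
91 = (2,3,1)_6 → 2³ + 3³ + 1³ = 8 + 27 + 1 = 36
36 = (1,0,0)_6 → 1³ + 0³ + 0³ = 1 + 0 + 0 = 1  — reached 1.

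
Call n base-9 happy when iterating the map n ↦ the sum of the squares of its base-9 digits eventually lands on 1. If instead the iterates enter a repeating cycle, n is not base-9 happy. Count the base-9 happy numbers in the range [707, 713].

1

707: 707 → 125 → 81 → 1  (reaches 1)
708: 708 → 136 → 38 → 20 → 8 → 64 → 50 → 50  (repeats 50)
709: 709 → 149 → 75 → 73 → 65 → 53 → 89 → 65  (repeats 65)
710: 710 → 164 → 8 → 64 → 50 → 50  (repeats 50)
711: 711 → 113 → 35 → 73 → 65 → 53 → 89 → 65  (repeats 65)
712: 712 → 114 → 46 → 26 → 68 → 74 → 68  (repeats 68)
713: 713 → 117 → 17 → 65 → 53 → 89 → 65  (repeats 65)
base-9 happy: 707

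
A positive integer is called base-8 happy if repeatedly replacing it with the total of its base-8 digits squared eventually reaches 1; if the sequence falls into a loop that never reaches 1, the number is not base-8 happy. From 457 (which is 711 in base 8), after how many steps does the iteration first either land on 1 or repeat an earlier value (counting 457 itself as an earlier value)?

8

457 = (7,1,1)_8 → 7² + 1² + 1² = 51
51 = (6,3)_8 → 6² + 3² = 45
45 = (5,5)_8 → 5² + 5² = 50
50 = (6,2)_8 → 6² + 2² = 40
40 = (5,0)_8 → 5² + 0² = 25
25 = (3,1)_8 → 3² + 1² = 10
10 = (1,2)_8 → 1² + 2² = 5
5 = (5)_8 → 5² = 25  — 25 repeats.
That took 8 steps.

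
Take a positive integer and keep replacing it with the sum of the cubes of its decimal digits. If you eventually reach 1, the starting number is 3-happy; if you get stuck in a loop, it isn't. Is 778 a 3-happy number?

778 → 7³ + 7³ + 8³ = 1198
1198 → 1³ + 1³ + 9³ + 8³ = 1243
1243 → 1³ + 2³ + 4³ + 3³ = 100
100 → 1³ + 0³ + 0³ = 1  — reached 1.

3-happy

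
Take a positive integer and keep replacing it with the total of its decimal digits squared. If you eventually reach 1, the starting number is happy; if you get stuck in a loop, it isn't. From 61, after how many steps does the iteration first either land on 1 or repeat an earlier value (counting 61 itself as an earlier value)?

61 → 37
37 → 58
58 → 89
89 → 145
145 → 42
42 → 20
20 → 4
4 → 16
16 → 37  — 37 repeats.
That took 9 steps.

9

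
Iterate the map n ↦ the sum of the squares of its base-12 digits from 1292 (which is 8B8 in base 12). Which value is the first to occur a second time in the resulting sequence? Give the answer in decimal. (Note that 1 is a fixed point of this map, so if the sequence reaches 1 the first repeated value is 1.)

1292 = (8,11,8)_12 → 8² + 11² + 8² = 64 + 121 + 64 = 249
249 = (1,8,9)_12 → 1² + 8² + 9² = 1 + 64 + 81 = 146
146 = (1,0,2)_12 → 1² + 0² + 2² = 1 + 0 + 4 = 5
5 = (5)_12 → 5² = 25
25 = (2,1)_12 → 2² + 1² = 4 + 1 = 5  — 5 already appeared earlier.

5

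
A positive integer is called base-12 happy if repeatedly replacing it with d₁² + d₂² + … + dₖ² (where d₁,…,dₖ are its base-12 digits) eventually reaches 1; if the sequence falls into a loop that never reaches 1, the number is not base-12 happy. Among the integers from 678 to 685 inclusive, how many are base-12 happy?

1

678: 678 → 116 → 145 → 2 → 4 → 16 → 17 → 26 → 8 → 64 → 41 → 34 → 104 → 128 → 164 → 66 → 61 → 26  — not base-12 happy
679: 679 → 129 → 181 → 11 → 121 → 101 → 89 → 74 → 40 → 25 → 5 → 25  — not base-12 happy
680: 680 → 144 → 1  — base-12 happy
681: 681 → 161 → 27 → 13 → 2 → 4 → 16 → 17 → 26 → 8 → 64 → 41 → 34 → 104 → 128 → 164 → 66 → 61 → 26  — not base-12 happy
682: 682 → 180 → 10 → 100 → 80 → 100  — not base-12 happy
683: 683 → 201 → 98 → 68 → 89 → 74 → 40 → 25 → 5 → 25  — not base-12 happy
684: 684 → 97 → 65 → 50 → 20 → 65  — not base-12 happy
685: 685 → 98 → 68 → 89 → 74 → 40 → 25 → 5 → 25  — not base-12 happy
base-12 happy: 680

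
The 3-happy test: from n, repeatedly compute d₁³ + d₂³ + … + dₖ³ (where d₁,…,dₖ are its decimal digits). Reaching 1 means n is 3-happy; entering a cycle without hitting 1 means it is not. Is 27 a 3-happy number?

not 3-happy

27 → 2³ + 7³ = 8 + 343 = 351
351 → 3³ + 5³ + 1³ = 27 + 125 + 1 = 153
153 → 1³ + 5³ + 3³ = 1 + 125 + 27 = 153  — 153 already seen; the sequence cycles without reaching 1.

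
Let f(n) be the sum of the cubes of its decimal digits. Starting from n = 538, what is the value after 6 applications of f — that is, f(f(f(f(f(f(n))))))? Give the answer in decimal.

538 → 664
664 → 496
496 → 1009
1009 → 730
730 → 370
370 → 370

370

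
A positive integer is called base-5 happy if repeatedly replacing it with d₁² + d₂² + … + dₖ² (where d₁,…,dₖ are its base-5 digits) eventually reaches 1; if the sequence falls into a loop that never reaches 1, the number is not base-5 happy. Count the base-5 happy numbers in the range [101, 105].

101: 101 → 17 → 13 → 13  — not base-5 happy
102: 102 → 20 → 16 → 10 → 4 → 16  — not base-5 happy
103: 103 → 25 → 1  — base-5 happy
104: 104 → 32 → 6 → 2 → 4 → 16 → 10 → 4  — not base-5 happy
105: 105 → 17 → 13 → 13  — not base-5 happy
base-5 happy: 103

1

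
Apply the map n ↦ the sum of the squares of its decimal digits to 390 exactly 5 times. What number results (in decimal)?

390 → 3² + 9² + 0² = 90
90 → 9² + 0² = 81
81 → 8² + 1² = 65
65 → 6² + 5² = 61
61 → 6² + 1² = 37

37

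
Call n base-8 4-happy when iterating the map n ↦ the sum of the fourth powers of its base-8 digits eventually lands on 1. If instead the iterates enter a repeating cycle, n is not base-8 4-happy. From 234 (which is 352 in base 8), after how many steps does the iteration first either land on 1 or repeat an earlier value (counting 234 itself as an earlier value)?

8

234 = (3,5,2)_8 → 3⁴ + 5⁴ + 2⁴ = 722
722 = (1,3,2,2)_8 → 1⁴ + 3⁴ + 2⁴ + 2⁴ = 114
114 = (1,6,2)_8 → 1⁴ + 6⁴ + 2⁴ = 1313
1313 = (2,4,4,1)_8 → 2⁴ + 4⁴ + 4⁴ + 1⁴ = 529
529 = (1,0,2,1)_8 → 1⁴ + 0⁴ + 2⁴ + 1⁴ = 18
18 = (2,2)_8 → 2⁴ + 2⁴ = 32
32 = (4,0)_8 → 4⁴ + 0⁴ = 256
256 = (4,0,0)_8 → 4⁴ + 0⁴ + 0⁴ = 256  — 256 repeats.
That took 8 steps.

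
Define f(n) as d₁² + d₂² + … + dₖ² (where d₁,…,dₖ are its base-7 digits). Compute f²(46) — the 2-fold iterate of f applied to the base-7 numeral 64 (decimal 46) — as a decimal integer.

46 = (6,4)_7 → 6² + 4² = 36 + 16 = 52
52 = (1,0,3)_7 → 1² + 0² + 3² = 1 + 0 + 9 = 10

10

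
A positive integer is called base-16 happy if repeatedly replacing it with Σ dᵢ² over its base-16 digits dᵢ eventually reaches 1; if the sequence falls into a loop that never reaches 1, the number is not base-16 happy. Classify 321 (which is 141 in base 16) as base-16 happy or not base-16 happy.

not base-16 happy

321 = (1,4,1)_16 → 1² + 4² + 1² = 1 + 16 + 1 = 18
18 = (1,2)_16 → 1² + 2² = 1 + 4 = 5
5 = (5)_16 → 5² = 25
25 = (1,9)_16 → 1² + 9² = 1 + 81 = 82
82 = (5,2)_16 → 5² + 2² = 25 + 4 = 29
29 = (1,13)_16 → 1² + 13² = 1 + 169 = 170
170 = (10,10)_16 → 10² + 10² = 100 + 100 = 200
200 = (12,8)_16 → 12² + 8² = 144 + 64 = 208
208 = (13,0)_16 → 13² + 0² = 169 + 0 = 169
169 = (10,9)_16 → 10² + 9² = 100 + 81 = 181
181 = (11,5)_16 → 11² + 5² = 121 + 25 = 146
146 = (9,2)_16 → 9² + 2² = 81 + 4 = 85
85 = (5,5)_16 → 5² + 5² = 25 + 25 = 50
50 = (3,2)_16 → 3² + 2² = 9 + 4 = 13
13 = (13)_16 → 13² = 169  — 169 already seen; the sequence cycles without reaching 1.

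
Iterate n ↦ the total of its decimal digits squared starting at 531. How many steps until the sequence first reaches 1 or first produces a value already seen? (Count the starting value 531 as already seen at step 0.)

531 → 5² + 3² + 1² = 25 + 9 + 1 = 35
35 → 3² + 5² = 9 + 25 = 34
34 → 3² + 4² = 9 + 16 = 25
25 → 2² + 5² = 4 + 25 = 29
29 → 2² + 9² = 4 + 81 = 85
85 → 8² + 5² = 64 + 25 = 89
89 → 8² + 9² = 64 + 81 = 145
145 → 1² + 4² + 5² = 1 + 16 + 25 = 42
42 → 4² + 2² = 16 + 4 = 20
20 → 2² + 0² = 4 + 0 = 4
4 → 4² = 16
16 → 1² + 6² = 1 + 36 = 37
37 → 3² + 7² = 9 + 49 = 58
58 → 5² + 8² = 25 + 64 = 89  — 89 repeats.
That took 14 steps.

14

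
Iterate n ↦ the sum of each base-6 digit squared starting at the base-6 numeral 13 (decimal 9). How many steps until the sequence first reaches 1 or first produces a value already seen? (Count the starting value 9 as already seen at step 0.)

10

9 = (1,3)_6 → 1² + 3² = 10
10 = (1,4)_6 → 1² + 4² = 17
17 = (2,5)_6 → 2² + 5² = 29
29 = (4,5)_6 → 4² + 5² = 41
41 = (1,0,5)_6 → 1² + 0² + 5² = 26
26 = (4,2)_6 → 4² + 2² = 20
20 = (3,2)_6 → 3² + 2² = 13
13 = (2,1)_6 → 2² + 1² = 5
5 = (5)_6 → 5² = 25
25 = (4,1)_6 → 4² + 1² = 17  — 17 repeats.
That took 10 steps.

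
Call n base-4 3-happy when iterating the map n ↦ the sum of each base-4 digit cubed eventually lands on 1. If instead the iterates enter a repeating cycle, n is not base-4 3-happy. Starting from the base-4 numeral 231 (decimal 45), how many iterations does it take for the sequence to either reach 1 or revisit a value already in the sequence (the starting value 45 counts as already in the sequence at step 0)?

3

45 = (2,3,1)_4 → 2³ + 3³ + 1³ = 36
36 = (2,1,0)_4 → 2³ + 1³ + 0³ = 9
9 = (2,1)_4 → 2³ + 1³ = 9  — 9 repeats.
That took 3 steps.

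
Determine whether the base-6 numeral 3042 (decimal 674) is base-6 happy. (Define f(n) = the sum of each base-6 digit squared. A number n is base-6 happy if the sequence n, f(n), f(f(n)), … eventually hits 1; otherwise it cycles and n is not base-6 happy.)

674 = (3,0,4,2)_6 → 29
29 = (4,5)_6 → 41
41 = (1,0,5)_6 → 26
26 = (4,2)_6 → 20
20 = (3,2)_6 → 13
13 = (2,1)_6 → 5
5 = (5)_6 → 25
25 = (4,1)_6 → 17
17 = (2,5)_6 → 29  — 29 already seen; the sequence cycles without reaching 1.

not base-6 happy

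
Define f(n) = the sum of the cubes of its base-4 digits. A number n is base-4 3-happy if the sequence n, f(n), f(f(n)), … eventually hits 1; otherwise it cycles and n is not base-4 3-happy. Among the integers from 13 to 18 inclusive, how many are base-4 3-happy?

1

13: 13 → 28 → 28  (repeats 28)
14: 14 → 35 → 35  (repeats 35)
15: 15 → 54 → 36 → 9 → 9  (repeats 9)
16: 16 → 1  (reaches 1)
17: 17 → 2 → 8 → 8  (repeats 8)
18: 18 → 9 → 9  (repeats 9)
base-4 3-happy: 16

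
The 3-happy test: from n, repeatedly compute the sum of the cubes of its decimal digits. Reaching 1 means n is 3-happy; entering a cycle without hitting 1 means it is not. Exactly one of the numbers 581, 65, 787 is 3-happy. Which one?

787

581: 581 → 638 → 755 → 593 → 881 → 1025 → 134 → 92 → 737 → 713 → 371 → 371  — repeats 371 (not 3-happy)
65: 65 → 341 → 92 → 737 → 713 → 371 → 371  — repeats 371 (not 3-happy)
787: 787 → 1198 → 1243 → 100 → 1  — reaches 1 (3-happy)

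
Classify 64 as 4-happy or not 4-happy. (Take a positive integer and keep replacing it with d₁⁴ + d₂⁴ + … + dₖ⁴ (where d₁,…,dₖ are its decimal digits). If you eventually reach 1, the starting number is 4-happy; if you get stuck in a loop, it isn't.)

64 → 6⁴ + 4⁴ = 1296 + 256 = 1552
1552 → 1⁴ + 5⁴ + 5⁴ + 2⁴ = 1 + 625 + 625 + 16 = 1267
1267 → 1⁴ + 2⁴ + 6⁴ + 7⁴ = 1 + 16 + 1296 + 2401 = 3714
3714 → 3⁴ + 7⁴ + 1⁴ + 4⁴ = 81 + 2401 + 1 + 256 = 2739
2739 → 2⁴ + 7⁴ + 3⁴ + 9⁴ = 16 + 2401 + 81 + 6561 = 9059
9059 → 9⁴ + 0⁴ + 5⁴ + 9⁴ = 6561 + 0 + 625 + 6561 = 13747
13747 → 1⁴ + 3⁴ + 7⁴ + 4⁴ + 7⁴ = 1 + 81 + 2401 + 256 + 2401 = 5140
5140 → 5⁴ + 1⁴ + 4⁴ + 0⁴ = 625 + 1 + 256 + 0 = 882
882 → 8⁴ + 8⁴ + 2⁴ = 4096 + 4096 + 16 = 8208
8208 → 8⁴ + 2⁴ + 0⁴ + 8⁴ = 4096 + 16 + 0 + 4096 = 8208  — 8208 already seen; the sequence cycles without reaching 1.

not 4-happy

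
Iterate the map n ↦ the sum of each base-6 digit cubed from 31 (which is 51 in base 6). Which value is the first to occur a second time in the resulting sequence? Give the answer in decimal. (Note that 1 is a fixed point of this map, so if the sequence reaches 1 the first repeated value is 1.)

28

31 = (5,1)_6 → 5³ + 1³ = 125 + 1 = 126
126 = (3,3,0)_6 → 3³ + 3³ + 0³ = 27 + 27 + 0 = 54
54 = (1,3,0)_6 → 1³ + 3³ + 0³ = 1 + 27 + 0 = 28
28 = (4,4)_6 → 4³ + 4³ = 64 + 64 = 128
128 = (3,3,2)_6 → 3³ + 3³ + 2³ = 27 + 27 + 8 = 62
62 = (1,4,2)_6 → 1³ + 4³ + 2³ = 1 + 64 + 8 = 73
73 = (2,0,1)_6 → 2³ + 0³ + 1³ = 8 + 0 + 1 = 9
9 = (1,3)_6 → 1³ + 3³ = 1 + 27 = 28  — 28 already appeared earlier.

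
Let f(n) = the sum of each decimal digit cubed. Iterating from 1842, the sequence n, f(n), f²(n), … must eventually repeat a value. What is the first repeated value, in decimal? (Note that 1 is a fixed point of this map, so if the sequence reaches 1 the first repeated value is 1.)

153

1842 → 1³ + 8³ + 4³ + 2³ = 1 + 512 + 64 + 8 = 585
585 → 5³ + 8³ + 5³ = 125 + 512 + 125 = 762
762 → 7³ + 6³ + 2³ = 343 + 216 + 8 = 567
567 → 5³ + 6³ + 7³ = 125 + 216 + 343 = 684
684 → 6³ + 8³ + 4³ = 216 + 512 + 64 = 792
792 → 7³ + 9³ + 2³ = 343 + 729 + 8 = 1080
1080 → 1³ + 0³ + 8³ + 0³ = 1 + 0 + 512 + 0 = 513
513 → 5³ + 1³ + 3³ = 125 + 1 + 27 = 153
153 → 1³ + 5³ + 3³ = 1 + 125 + 27 = 153  — 153 already appeared earlier.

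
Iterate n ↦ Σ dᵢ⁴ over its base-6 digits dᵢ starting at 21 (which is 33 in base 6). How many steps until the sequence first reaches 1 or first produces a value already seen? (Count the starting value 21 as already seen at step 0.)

13

21 = (3,3)_6 → 3⁴ + 3⁴ = 162
162 = (4,3,0)_6 → 4⁴ + 3⁴ + 0⁴ = 337
337 = (1,3,2,1)_6 → 1⁴ + 3⁴ + 2⁴ + 1⁴ = 99
99 = (2,4,3)_6 → 2⁴ + 4⁴ + 3⁴ = 353
353 = (1,3,4,5)_6 → 1⁴ + 3⁴ + 4⁴ + 5⁴ = 963
963 = (4,2,4,3)_6 → 4⁴ + 2⁴ + 4⁴ + 3⁴ = 609
609 = (2,4,5,3)_6 → 2⁴ + 4⁴ + 5⁴ + 3⁴ = 978
978 = (4,3,1,0)_6 → 4⁴ + 3⁴ + 1⁴ + 0⁴ = 338
338 = (1,3,2,2)_6 → 1⁴ + 3⁴ + 2⁴ + 2⁴ = 114
114 = (3,1,0)_6 → 3⁴ + 1⁴ + 0⁴ = 82
82 = (2,1,4)_6 → 2⁴ + 1⁴ + 4⁴ = 273
273 = (1,1,3,3)_6 → 1⁴ + 1⁴ + 3⁴ + 3⁴ = 164
164 = (4,3,2)_6 → 4⁴ + 3⁴ + 2⁴ = 353  — 353 repeats.
That took 13 steps.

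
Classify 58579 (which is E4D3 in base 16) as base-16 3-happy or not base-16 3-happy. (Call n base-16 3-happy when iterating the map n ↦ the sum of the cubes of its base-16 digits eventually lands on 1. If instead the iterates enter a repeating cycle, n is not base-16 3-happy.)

base-16 3-happy

58579 = (14,4,13,3)_16 → 5032
5032 = (1,3,10,8)_16 → 1540
1540 = (6,0,4)_16 → 280
280 = (1,1,8)_16 → 514
514 = (2,0,2)_16 → 16
16 = (1,0)_16 → 1  — reached 1.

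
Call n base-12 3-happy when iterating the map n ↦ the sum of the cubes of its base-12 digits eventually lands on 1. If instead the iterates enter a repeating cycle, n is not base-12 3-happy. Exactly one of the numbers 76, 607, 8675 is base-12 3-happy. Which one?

76: 76 → 280 → 1396 → 1305 → 1458 → 1217 → 762 → 368 → 736 → 190 → 1028 → 856 → 1520 → 1728 → 1  — reaches 1 (base-12 3-happy)
607: 607 → 415 → 1351 → 1136 → 1855 → 1344 → 793 → 342 → 288 → 8 → 512 → 755 → 1464 → 1008 → 343 → 415  — repeats 415 (not base-12 3-happy)
8675: 8675 → 1464 → 1008 → 343 → 415 → 1351 → 1136 → 1855 → 1344 → 793 → 342 → 288 → 8 → 512 → 755 → 1464  — repeats 1464 (not base-12 3-happy)

76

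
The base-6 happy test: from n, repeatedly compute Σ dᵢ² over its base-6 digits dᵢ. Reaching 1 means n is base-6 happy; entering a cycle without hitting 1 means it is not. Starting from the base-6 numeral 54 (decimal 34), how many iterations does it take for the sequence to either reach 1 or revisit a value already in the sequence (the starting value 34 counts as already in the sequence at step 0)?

9

34 = (5,4)_6 → 5² + 4² = 25 + 16 = 41
41 = (1,0,5)_6 → 1² + 0² + 5² = 1 + 0 + 25 = 26
26 = (4,2)_6 → 4² + 2² = 16 + 4 = 20
20 = (3,2)_6 → 3² + 2² = 9 + 4 = 13
13 = (2,1)_6 → 2² + 1² = 4 + 1 = 5
5 = (5)_6 → 5² = 25
25 = (4,1)_6 → 4² + 1² = 16 + 1 = 17
17 = (2,5)_6 → 2² + 5² = 4 + 25 = 29
29 = (4,5)_6 → 4² + 5² = 16 + 25 = 41  — 41 repeats.
That took 9 steps.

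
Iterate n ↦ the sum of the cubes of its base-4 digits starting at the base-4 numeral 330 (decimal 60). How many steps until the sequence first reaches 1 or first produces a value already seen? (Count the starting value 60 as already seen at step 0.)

60 = (3,3,0)_4 → 3³ + 3³ + 0³ = 54
54 = (3,1,2)_4 → 3³ + 1³ + 2³ = 36
36 = (2,1,0)_4 → 2³ + 1³ + 0³ = 9
9 = (2,1)_4 → 2³ + 1³ = 9  — 9 repeats.
That took 4 steps.

4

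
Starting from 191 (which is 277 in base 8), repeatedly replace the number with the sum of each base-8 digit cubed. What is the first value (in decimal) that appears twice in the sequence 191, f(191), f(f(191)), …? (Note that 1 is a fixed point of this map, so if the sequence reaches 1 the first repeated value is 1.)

559

191 = (2,7,7)_8 → 2³ + 7³ + 7³ = 694
694 = (1,2,6,6)_8 → 1³ + 2³ + 6³ + 6³ = 441
441 = (6,7,1)_8 → 6³ + 7³ + 1³ = 560
560 = (1,0,6,0)_8 → 1³ + 0³ + 6³ + 0³ = 217
217 = (3,3,1)_8 → 3³ + 3³ + 1³ = 55
55 = (6,7)_8 → 6³ + 7³ = 559
559 = (1,0,5,7)_8 → 1³ + 0³ + 5³ + 7³ = 469
469 = (7,2,5)_8 → 7³ + 2³ + 5³ = 476
476 = (7,3,4)_8 → 7³ + 3³ + 4³ = 434
434 = (6,6,2)_8 → 6³ + 6³ + 2³ = 440
440 = (6,7,0)_8 → 6³ + 7³ + 0³ = 559  — 559 already appeared earlier.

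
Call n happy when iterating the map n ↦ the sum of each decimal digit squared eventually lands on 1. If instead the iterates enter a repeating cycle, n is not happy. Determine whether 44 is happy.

happy

44 → 4² + 4² = 16 + 16 = 32
32 → 3² + 2² = 9 + 4 = 13
13 → 1² + 3² = 1 + 9 = 10
10 → 1² + 0² = 1 + 0 = 1  — reached 1.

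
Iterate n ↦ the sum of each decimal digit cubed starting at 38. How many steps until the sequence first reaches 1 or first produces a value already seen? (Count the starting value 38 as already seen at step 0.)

38 → 539
539 → 881
881 → 1025
1025 → 134
134 → 92
92 → 737
737 → 713
713 → 371
371 → 371  — 371 repeats.
That took 9 steps.

9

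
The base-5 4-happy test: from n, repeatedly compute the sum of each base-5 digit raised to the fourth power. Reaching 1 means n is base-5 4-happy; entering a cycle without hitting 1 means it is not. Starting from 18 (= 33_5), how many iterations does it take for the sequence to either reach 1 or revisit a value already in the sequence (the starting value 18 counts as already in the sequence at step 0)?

14

18 = (3,3)_5 → 3⁴ + 3⁴ = 162
162 = (1,1,2,2)_5 → 1⁴ + 1⁴ + 2⁴ + 2⁴ = 34
34 = (1,1,4)_5 → 1⁴ + 1⁴ + 4⁴ = 258
258 = (2,0,1,3)_5 → 2⁴ + 0⁴ + 1⁴ + 3⁴ = 98
98 = (3,4,3)_5 → 3⁴ + 4⁴ + 3⁴ = 418
418 = (3,1,3,3)_5 → 3⁴ + 1⁴ + 3⁴ + 3⁴ = 244
244 = (1,4,3,4)_5 → 1⁴ + 4⁴ + 3⁴ + 4⁴ = 594
594 = (4,3,3,4)_5 → 4⁴ + 3⁴ + 3⁴ + 4⁴ = 674
674 = (1,0,1,4,4)_5 → 1⁴ + 0⁴ + 1⁴ + 4⁴ + 4⁴ = 514
514 = (4,0,2,4)_5 → 4⁴ + 0⁴ + 2⁴ + 4⁴ = 528
528 = (4,1,0,3)_5 → 4⁴ + 1⁴ + 0⁴ + 3⁴ = 338
338 = (2,3,2,3)_5 → 2⁴ + 3⁴ + 2⁴ + 3⁴ = 194
194 = (1,2,3,4)_5 → 1⁴ + 2⁴ + 3⁴ + 4⁴ = 354
354 = (2,4,0,4)_5 → 2⁴ + 4⁴ + 0⁴ + 4⁴ = 528  — 528 repeats.
That took 14 steps.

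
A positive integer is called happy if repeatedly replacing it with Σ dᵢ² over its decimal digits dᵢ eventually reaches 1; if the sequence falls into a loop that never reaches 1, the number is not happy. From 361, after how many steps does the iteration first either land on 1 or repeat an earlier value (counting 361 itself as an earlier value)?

361 → 3² + 6² + 1² = 46
46 → 4² + 6² = 52
52 → 5² + 2² = 29
29 → 2² + 9² = 85
85 → 8² + 5² = 89
89 → 8² + 9² = 145
145 → 1² + 4² + 5² = 42
42 → 4² + 2² = 20
20 → 2² + 0² = 4
4 → 4² = 16
16 → 1² + 6² = 37
37 → 3² + 7² = 58
58 → 5² + 8² = 89  — 89 repeats.
That took 13 steps.

13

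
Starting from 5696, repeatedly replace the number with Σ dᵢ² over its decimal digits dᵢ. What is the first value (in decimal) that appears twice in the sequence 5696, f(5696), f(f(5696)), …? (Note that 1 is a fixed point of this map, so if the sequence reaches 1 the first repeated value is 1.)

5696 → 178
178 → 114
114 → 18
18 → 65
65 → 61
61 → 37
37 → 58
58 → 89
89 → 145
145 → 42
42 → 20
20 → 4
4 → 16
16 → 37  — 37 already appeared earlier.

37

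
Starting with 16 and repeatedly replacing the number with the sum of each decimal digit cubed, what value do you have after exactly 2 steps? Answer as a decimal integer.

352

16 → 217
217 → 352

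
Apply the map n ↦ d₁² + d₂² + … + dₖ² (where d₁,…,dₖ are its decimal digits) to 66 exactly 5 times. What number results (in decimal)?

29

66 → 6² + 6² = 36 + 36 = 72
72 → 7² + 2² = 49 + 4 = 53
53 → 5² + 3² = 25 + 9 = 34
34 → 3² + 4² = 9 + 16 = 25
25 → 2² + 5² = 4 + 25 = 29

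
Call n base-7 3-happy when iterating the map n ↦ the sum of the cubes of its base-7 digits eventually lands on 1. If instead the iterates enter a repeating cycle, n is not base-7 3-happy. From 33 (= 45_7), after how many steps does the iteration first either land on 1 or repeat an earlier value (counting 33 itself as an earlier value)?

7

33 = (4,5)_7 → 189
189 = (3,6,0)_7 → 243
243 = (4,6,5)_7 → 405
405 = (1,1,1,6)_7 → 219
219 = (4,3,2)_7 → 99
99 = (2,0,1)_7 → 9
9 = (1,2)_7 → 9  — 9 repeats.
That took 7 steps.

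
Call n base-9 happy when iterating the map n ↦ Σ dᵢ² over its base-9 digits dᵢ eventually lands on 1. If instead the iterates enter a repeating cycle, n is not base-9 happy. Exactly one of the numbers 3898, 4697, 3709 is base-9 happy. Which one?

3898: 3898 → 36 → 16 → 50 → 50  — repeats 50 (not base-9 happy)
4697: 4697 → 173 → 9 → 1  — reaches 1 (base-9 happy)
3709: 3709 → 75 → 73 → 65 → 53 → 89 → 65  — repeats 65 (not base-9 happy)

4697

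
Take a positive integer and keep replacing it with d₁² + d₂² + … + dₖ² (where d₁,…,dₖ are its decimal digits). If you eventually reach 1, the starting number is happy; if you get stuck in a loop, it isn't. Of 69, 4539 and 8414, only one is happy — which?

69: 69 → 117 → 51 → 26 → 40 → 16 → 37 → 58 → 89 → 145 → 42 → 20 → 4 → 16  — repeats 16 (not happy)
4539: 4539 → 131 → 11 → 2 → 4 → 16 → 37 → 58 → 89 → 145 → 42 → 20 → 4  — repeats 4 (not happy)
8414: 8414 → 97 → 130 → 10 → 1  — reaches 1 (happy)

8414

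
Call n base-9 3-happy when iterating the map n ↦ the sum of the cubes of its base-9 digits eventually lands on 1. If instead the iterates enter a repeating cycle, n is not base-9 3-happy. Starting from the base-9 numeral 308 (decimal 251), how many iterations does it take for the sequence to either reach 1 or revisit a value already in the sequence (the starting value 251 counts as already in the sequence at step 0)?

6

251 = (3,0,8)_9 → 3³ + 0³ + 8³ = 27 + 0 + 512 = 539
539 = (6,5,8)_9 → 6³ + 5³ + 8³ = 216 + 125 + 512 = 853
853 = (1,1,4,7)_9 → 1³ + 1³ + 4³ + 7³ = 1 + 1 + 64 + 343 = 409
409 = (5,0,4)_9 → 5³ + 0³ + 4³ = 125 + 0 + 64 = 189
189 = (2,3,0)_9 → 2³ + 3³ + 0³ = 8 + 27 + 0 = 35
35 = (3,8)_9 → 3³ + 8³ = 27 + 512 = 539  — 539 repeats.
That took 6 steps.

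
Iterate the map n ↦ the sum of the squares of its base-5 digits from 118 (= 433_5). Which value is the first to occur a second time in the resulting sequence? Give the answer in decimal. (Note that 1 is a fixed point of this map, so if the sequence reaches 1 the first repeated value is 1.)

18

118 = (4,3,3)_5 → 4² + 3² + 3² = 34
34 = (1,1,4)_5 → 1² + 1² + 4² = 18
18 = (3,3)_5 → 3² + 3² = 18  — 18 already appeared earlier.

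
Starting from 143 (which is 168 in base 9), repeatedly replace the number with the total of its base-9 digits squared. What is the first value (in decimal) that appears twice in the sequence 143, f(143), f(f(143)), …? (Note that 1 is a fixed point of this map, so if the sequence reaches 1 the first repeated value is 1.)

1

143 = (1,6,8)_9 → 101
101 = (1,2,2)_9 → 9
9 = (1,0)_9 → 1  — reached the fixed point 1.
1 → 1, so 1 is the first repeated value.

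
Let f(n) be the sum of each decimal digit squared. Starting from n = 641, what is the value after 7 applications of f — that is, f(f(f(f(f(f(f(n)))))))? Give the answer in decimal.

145

641 → 6² + 4² + 1² = 53
53 → 5² + 3² = 34
34 → 3² + 4² = 25
25 → 2² + 5² = 29
29 → 2² + 9² = 85
85 → 8² + 5² = 89
89 → 8² + 9² = 145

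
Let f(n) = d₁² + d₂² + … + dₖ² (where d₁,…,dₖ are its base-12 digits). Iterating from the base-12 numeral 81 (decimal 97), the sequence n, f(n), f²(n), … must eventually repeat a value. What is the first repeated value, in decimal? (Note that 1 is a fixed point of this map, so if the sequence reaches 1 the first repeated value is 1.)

65

97 = (8,1)_12 → 8² + 1² = 64 + 1 = 65
65 = (5,5)_12 → 5² + 5² = 25 + 25 = 50
50 = (4,2)_12 → 4² + 2² = 16 + 4 = 20
20 = (1,8)_12 → 1² + 8² = 1 + 64 = 65  — 65 already appeared earlier.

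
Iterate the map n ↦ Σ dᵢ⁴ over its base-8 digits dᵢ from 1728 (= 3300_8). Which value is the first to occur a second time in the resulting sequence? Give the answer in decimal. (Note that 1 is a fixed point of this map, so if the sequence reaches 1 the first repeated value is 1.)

1728 = (3,3,0,0)_8 → 3⁴ + 3⁴ + 0⁴ + 0⁴ = 162
162 = (2,4,2)_8 → 2⁴ + 4⁴ + 2⁴ = 288
288 = (4,4,0)_8 → 4⁴ + 4⁴ + 0⁴ = 512
512 = (1,0,0,0)_8 → 1⁴ + 0⁴ + 0⁴ + 0⁴ = 1  — reached the fixed point 1.
1 → 1, so 1 is the first repeated value.

1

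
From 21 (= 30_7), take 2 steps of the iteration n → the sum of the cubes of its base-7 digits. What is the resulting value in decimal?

21 = (3,0)_7 → 3³ + 0³ = 27 + 0 = 27
27 = (3,6)_7 → 3³ + 6³ = 27 + 216 = 243

243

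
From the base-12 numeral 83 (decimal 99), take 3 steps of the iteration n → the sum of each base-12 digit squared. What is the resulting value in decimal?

10

99 = (8,3)_12 → 8² + 3² = 64 + 9 = 73
73 = (6,1)_12 → 6² + 1² = 36 + 1 = 37
37 = (3,1)_12 → 3² + 1² = 9 + 1 = 10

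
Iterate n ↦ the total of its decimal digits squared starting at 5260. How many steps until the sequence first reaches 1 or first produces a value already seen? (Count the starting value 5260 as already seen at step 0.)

11

5260 → 5² + 2² + 6² + 0² = 25 + 4 + 36 + 0 = 65
65 → 6² + 5² = 36 + 25 = 61
61 → 6² + 1² = 36 + 1 = 37
37 → 3² + 7² = 9 + 49 = 58
58 → 5² + 8² = 25 + 64 = 89
89 → 8² + 9² = 64 + 81 = 145
145 → 1² + 4² + 5² = 1 + 16 + 25 = 42
42 → 4² + 2² = 16 + 4 = 20
20 → 2² + 0² = 4 + 0 = 4
4 → 4² = 16
16 → 1² + 6² = 1 + 36 = 37  — 37 repeats.
That took 11 steps.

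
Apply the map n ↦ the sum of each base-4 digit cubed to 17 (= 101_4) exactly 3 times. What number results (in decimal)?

8

17 = (1,0,1)_4 → 1³ + 0³ + 1³ = 2
2 = (2)_4 → 2³ = 8
8 = (2,0)_4 → 2³ + 0³ = 8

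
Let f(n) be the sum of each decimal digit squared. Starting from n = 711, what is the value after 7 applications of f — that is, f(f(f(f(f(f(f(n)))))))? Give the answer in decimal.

89

711 → 51
51 → 26
26 → 40
40 → 16
16 → 37
37 → 58
58 → 89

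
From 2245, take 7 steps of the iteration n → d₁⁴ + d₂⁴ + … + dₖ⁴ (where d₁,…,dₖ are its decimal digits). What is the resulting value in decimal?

4179

2245 → 2⁴ + 2⁴ + 4⁴ + 5⁴ = 16 + 16 + 256 + 625 = 913
913 → 9⁴ + 1⁴ + 3⁴ = 6561 + 1 + 81 = 6643
6643 → 6⁴ + 6⁴ + 4⁴ + 3⁴ = 1296 + 1296 + 256 + 81 = 2929
2929 → 2⁴ + 9⁴ + 2⁴ + 9⁴ = 16 + 6561 + 16 + 6561 = 13154
13154 → 1⁴ + 3⁴ + 1⁴ + 5⁴ + 4⁴ = 1 + 81 + 1 + 625 + 256 = 964
964 → 9⁴ + 6⁴ + 4⁴ = 6561 + 1296 + 256 = 8113
8113 → 8⁴ + 1⁴ + 1⁴ + 3⁴ = 4096 + 1 + 1 + 81 = 4179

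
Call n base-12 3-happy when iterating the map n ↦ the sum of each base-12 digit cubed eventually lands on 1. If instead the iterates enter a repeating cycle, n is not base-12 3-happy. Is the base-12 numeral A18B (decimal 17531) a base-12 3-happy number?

17531 = (10,1,8,11)_12 → 10³ + 1³ + 8³ + 11³ = 1000 + 1 + 512 + 1331 = 2844
2844 = (1,7,9,0)_12 → 1³ + 7³ + 9³ + 0³ = 1 + 343 + 729 + 0 = 1073
1073 = (7,5,5)_12 → 7³ + 5³ + 5³ = 343 + 125 + 125 = 593
593 = (4,1,5)_12 → 4³ + 1³ + 5³ = 64 + 1 + 125 = 190
190 = (1,3,10)_12 → 1³ + 3³ + 10³ = 1 + 27 + 1000 = 1028
1028 = (7,1,8)_12 → 7³ + 1³ + 8³ = 343 + 1 + 512 = 856
856 = (5,11,4)_12 → 5³ + 11³ + 4³ = 125 + 1331 + 64 = 1520
1520 = (10,6,8)_12 → 10³ + 6³ + 8³ = 1000 + 216 + 512 = 1728
1728 = (1,0,0,0)_12 → 1³ + 0³ + 0³ + 0³ = 1 + 0 + 0 + 0 = 1  — reached 1.

base-12 3-happy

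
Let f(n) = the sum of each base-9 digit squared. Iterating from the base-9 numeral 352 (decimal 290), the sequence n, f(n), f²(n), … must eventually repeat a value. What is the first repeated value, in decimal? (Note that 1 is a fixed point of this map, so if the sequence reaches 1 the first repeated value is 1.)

50

290 = (3,5,2)_9 → 38
38 = (4,2)_9 → 20
20 = (2,2)_9 → 8
8 = (8)_9 → 64
64 = (7,1)_9 → 50
50 = (5,5)_9 → 50  — 50 already appeared earlier.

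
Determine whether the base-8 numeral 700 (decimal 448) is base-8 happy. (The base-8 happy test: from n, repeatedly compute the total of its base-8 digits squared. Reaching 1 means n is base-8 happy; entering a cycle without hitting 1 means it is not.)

448 = (7,0,0)_8 → 7² + 0² + 0² = 49 + 0 + 0 = 49
49 = (6,1)_8 → 6² + 1² = 36 + 1 = 37
37 = (4,5)_8 → 4² + 5² = 16 + 25 = 41
41 = (5,1)_8 → 5² + 1² = 25 + 1 = 26
26 = (3,2)_8 → 3² + 2² = 9 + 4 = 13
13 = (1,5)_8 → 1² + 5² = 1 + 25 = 26  — 26 already seen; the sequence cycles without reaching 1.

not base-8 happy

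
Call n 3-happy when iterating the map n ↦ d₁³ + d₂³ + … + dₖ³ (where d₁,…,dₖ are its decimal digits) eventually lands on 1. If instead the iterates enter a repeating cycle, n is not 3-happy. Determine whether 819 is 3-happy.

819 → 1242
1242 → 81
81 → 513
513 → 153
153 → 153  — 153 already seen; the sequence cycles without reaching 1.

not 3-happy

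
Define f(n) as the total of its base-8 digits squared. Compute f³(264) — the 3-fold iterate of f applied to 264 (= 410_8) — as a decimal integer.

25

264 = (4,1,0)_8 → 4² + 1² + 0² = 16 + 1 + 0 = 17
17 = (2,1)_8 → 2² + 1² = 4 + 1 = 5
5 = (5)_8 → 5² = 25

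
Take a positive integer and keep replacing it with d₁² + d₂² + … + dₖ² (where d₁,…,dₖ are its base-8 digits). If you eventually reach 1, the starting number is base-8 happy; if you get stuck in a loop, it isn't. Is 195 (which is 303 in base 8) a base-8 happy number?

base-8 happy

195 = (3,0,3)_8 → 3² + 0² + 3² = 9 + 0 + 9 = 18
18 = (2,2)_8 → 2² + 2² = 4 + 4 = 8
8 = (1,0)_8 → 1² + 0² = 1 + 0 = 1  — reached 1.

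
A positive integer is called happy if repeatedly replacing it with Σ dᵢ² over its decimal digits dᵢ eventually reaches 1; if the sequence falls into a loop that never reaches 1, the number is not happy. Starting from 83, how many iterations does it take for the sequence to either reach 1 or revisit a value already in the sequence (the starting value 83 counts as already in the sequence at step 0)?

83 → 8² + 3² = 64 + 9 = 73
73 → 7² + 3² = 49 + 9 = 58
58 → 5² + 8² = 25 + 64 = 89
89 → 8² + 9² = 64 + 81 = 145
145 → 1² + 4² + 5² = 1 + 16 + 25 = 42
42 → 4² + 2² = 16 + 4 = 20
20 → 2² + 0² = 4 + 0 = 4
4 → 4² = 16
16 → 1² + 6² = 1 + 36 = 37
37 → 3² + 7² = 9 + 49 = 58  — 58 repeats.
That took 10 steps.

10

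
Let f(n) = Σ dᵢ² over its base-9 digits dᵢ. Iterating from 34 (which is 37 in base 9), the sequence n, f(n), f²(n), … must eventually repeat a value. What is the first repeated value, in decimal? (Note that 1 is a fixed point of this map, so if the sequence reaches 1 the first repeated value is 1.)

34 = (3,7)_9 → 3² + 7² = 9 + 49 = 58
58 = (6,4)_9 → 6² + 4² = 36 + 16 = 52
52 = (5,7)_9 → 5² + 7² = 25 + 49 = 74
74 = (8,2)_9 → 8² + 2² = 64 + 4 = 68
68 = (7,5)_9 → 7² + 5² = 49 + 25 = 74  — 74 already appeared earlier.

74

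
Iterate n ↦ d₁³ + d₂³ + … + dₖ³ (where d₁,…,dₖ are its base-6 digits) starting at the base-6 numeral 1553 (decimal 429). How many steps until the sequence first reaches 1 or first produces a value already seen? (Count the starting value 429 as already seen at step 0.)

11

429 = (1,5,5,3)_6 → 1³ + 5³ + 5³ + 3³ = 1 + 125 + 125 + 27 = 278
278 = (1,1,4,2)_6 → 1³ + 1³ + 4³ + 2³ = 1 + 1 + 64 + 8 = 74
74 = (2,0,2)_6 → 2³ + 0³ + 2³ = 8 + 0 + 8 = 16
16 = (2,4)_6 → 2³ + 4³ = 8 + 64 = 72
72 = (2,0,0)_6 → 2³ + 0³ + 0³ = 8 + 0 + 0 = 8
8 = (1,2)_6 → 1³ + 2³ = 1 + 8 = 9
9 = (1,3)_6 → 1³ + 3³ = 1 + 27 = 28
28 = (4,4)_6 → 4³ + 4³ = 64 + 64 = 128
128 = (3,3,2)_6 → 3³ + 3³ + 2³ = 27 + 27 + 8 = 62
62 = (1,4,2)_6 → 1³ + 4³ + 2³ = 1 + 64 + 8 = 73
73 = (2,0,1)_6 → 2³ + 0³ + 1³ = 8 + 0 + 1 = 9  — 9 repeats.
That took 11 steps.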